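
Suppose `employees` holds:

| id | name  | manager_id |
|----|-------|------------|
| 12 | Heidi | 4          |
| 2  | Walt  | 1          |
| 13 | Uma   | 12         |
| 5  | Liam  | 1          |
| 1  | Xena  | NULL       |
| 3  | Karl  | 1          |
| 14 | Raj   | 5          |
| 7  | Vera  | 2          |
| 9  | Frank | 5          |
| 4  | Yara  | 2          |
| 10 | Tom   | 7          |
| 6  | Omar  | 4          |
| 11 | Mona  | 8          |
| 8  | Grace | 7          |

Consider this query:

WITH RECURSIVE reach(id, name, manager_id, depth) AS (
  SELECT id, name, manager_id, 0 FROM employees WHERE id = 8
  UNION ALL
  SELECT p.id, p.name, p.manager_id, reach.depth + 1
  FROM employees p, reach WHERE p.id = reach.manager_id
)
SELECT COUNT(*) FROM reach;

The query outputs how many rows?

Base: id=8 (Grace), manager_id=7, depth 0.
Iteration 1: join on id=7 -> Vera (id 7, manager_id=2, depth 1).
Iteration 2: join on id=2 -> Walt (id 2, manager_id=1, depth 2).
Iteration 3: join on id=1 -> Xena (id 1, manager_id=NULL, depth 3).
Iteration 4: manager_id is NULL; no match; recursion stops.
Total rows emitted: 4.

4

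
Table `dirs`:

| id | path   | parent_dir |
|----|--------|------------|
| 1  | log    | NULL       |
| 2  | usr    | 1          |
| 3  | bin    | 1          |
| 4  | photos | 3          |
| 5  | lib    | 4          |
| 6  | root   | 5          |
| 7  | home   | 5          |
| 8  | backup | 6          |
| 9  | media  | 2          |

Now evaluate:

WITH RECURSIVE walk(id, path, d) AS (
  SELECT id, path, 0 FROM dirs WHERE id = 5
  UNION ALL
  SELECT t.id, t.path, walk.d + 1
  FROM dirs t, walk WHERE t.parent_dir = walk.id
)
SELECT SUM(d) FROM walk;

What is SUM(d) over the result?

4

Base: id=5 (lib) at d 0.
Iteration 1: rows with parent_dir in {5} -> root (id 6, d 1), home (id 7, d 1).
Iteration 2: rows with parent_dir in {6,7} -> backup (id 8, d 2).
Iteration 3: no rows with parent_dir in {8}; recursion stops.
SUM(d) = 0 + 1 + 1 + 2 = 4.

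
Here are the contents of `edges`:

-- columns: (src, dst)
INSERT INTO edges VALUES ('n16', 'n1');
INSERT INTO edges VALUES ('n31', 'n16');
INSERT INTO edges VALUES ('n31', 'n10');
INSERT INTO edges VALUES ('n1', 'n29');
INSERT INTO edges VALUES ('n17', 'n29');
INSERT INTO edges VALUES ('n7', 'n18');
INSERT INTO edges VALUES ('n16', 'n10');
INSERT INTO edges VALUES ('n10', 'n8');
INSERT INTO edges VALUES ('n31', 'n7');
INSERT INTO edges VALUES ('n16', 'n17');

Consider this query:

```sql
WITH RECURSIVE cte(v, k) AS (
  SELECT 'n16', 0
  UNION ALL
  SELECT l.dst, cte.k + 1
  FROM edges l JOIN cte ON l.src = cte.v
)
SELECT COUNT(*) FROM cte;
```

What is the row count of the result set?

Base: (n16, k=0).
Iteration 1: edges from {n16} -> (n1, k=1), (n10, k=1), (n17, k=1).
Iteration 2: edges from {n1,n10,n17} -> (n29, k=2) x2, (n8, k=2). [UNION ALL keeps all 3 new rows, including repeats]
Iteration 3: no outgoing edges from {n29,n8}; recursion stops.
Total rows emitted: 7.

7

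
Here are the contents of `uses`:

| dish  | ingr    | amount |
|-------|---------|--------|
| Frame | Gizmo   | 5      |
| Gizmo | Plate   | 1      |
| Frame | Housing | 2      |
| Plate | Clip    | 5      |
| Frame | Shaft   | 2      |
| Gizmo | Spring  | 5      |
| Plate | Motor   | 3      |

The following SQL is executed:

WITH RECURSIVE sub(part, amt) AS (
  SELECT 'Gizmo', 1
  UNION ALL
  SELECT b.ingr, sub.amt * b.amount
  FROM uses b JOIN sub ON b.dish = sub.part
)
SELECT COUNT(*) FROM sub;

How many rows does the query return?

5

Base: (Gizmo, amt=1).
Iteration 1: components of {Gizmo} -> Plate = 1*1 = 1, Spring = 1*5 = 5.
Iteration 2: components of {Plate,Spring} -> Clip = 1*5 = 5, Motor = 1*3 = 3.
Iteration 3: no further components; recursion stops.
Total rows emitted: 5.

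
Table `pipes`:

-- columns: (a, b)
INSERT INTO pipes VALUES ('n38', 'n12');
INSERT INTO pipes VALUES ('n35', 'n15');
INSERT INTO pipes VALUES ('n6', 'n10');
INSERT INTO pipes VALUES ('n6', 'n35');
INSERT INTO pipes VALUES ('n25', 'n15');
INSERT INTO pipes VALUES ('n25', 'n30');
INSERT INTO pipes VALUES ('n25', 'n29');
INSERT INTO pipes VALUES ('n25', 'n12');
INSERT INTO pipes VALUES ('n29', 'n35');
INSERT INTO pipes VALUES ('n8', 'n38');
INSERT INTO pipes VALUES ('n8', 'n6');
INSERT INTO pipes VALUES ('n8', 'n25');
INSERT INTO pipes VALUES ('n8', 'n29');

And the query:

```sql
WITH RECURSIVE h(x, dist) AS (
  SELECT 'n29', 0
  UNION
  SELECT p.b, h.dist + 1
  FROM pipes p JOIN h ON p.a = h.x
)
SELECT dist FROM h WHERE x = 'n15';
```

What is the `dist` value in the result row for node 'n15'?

2

Base: (n29, dist=0).
Iteration 1: edges from {n29} -> (n35, dist=1).
Iteration 2: edges from {n35} -> (n15, dist=2).
Iteration 3: no outgoing edges from {n15}; recursion stops.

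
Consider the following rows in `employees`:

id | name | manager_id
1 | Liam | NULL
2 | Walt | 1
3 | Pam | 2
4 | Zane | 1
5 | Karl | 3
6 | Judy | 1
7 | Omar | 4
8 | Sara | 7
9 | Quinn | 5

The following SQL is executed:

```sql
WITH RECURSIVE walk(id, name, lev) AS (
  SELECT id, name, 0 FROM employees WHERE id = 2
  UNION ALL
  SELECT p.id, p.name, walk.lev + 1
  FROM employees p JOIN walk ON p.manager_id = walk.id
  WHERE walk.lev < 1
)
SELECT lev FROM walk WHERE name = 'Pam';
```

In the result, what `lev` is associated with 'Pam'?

Base: id=2 (Walt) at lev 0.
Iteration 1: rows with manager_id in {2} -> Pam (id 3, lev 1).
Iteration 2: lev < 1 fails for all current rows; recursion stops.

1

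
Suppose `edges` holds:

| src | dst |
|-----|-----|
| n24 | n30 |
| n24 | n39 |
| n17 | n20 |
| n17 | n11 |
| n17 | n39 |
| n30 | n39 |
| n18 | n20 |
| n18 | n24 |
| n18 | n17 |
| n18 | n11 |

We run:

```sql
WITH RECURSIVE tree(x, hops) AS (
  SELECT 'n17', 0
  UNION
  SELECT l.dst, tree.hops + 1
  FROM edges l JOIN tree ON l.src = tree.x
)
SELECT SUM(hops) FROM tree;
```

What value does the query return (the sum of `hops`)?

3

Base: (n17, hops=0).
Iteration 1: edges from {n17} -> (n11, hops=1), (n20, hops=1), (n39, hops=1).
Iteration 2: no outgoing edges from {n11,n20,n39}; recursion stops.
SUM(hops) = 0 + 1 + 1 + 1 = 3.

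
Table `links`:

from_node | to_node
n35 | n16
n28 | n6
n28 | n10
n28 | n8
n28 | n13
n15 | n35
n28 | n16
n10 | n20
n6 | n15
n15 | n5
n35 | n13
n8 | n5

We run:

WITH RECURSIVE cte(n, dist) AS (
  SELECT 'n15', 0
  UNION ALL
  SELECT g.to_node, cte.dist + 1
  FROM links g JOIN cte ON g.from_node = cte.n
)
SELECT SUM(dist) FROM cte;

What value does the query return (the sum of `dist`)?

Base: (n15, dist=0).
Iteration 1: edges from {n15} -> (n35, dist=1), (n5, dist=1).
Iteration 2: edges from {n35,n5} -> (n13, dist=2), (n16, dist=2).
Iteration 3: no outgoing edges from {n13,n16}; recursion stops.
SUM(dist) = 0 + 1 + 1 + 2 + 2 = 6.

6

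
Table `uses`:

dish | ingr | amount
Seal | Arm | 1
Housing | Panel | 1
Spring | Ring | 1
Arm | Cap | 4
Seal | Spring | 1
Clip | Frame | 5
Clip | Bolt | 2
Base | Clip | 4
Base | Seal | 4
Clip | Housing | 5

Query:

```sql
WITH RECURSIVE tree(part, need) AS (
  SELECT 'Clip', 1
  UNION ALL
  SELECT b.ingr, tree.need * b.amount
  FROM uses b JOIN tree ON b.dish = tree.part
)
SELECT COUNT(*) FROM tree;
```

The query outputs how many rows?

5

Base: (Clip, need=1).
Iteration 1: components of {Clip} -> Bolt = 1*2 = 2, Frame = 1*5 = 5, Housing = 1*5 = 5.
Iteration 2: components of {Bolt,Frame,Housing} -> Panel = 5*1 = 5.
Iteration 3: no further components; recursion stops.
Total rows emitted: 5.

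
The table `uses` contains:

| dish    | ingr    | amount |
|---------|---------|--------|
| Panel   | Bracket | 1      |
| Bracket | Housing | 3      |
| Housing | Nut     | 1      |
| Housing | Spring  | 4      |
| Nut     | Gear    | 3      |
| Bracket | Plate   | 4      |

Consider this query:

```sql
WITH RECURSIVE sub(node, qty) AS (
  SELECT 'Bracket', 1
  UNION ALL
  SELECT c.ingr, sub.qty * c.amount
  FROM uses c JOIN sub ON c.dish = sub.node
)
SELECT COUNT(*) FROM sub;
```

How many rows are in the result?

6

Base: (Bracket, qty=1).
Iteration 1: components of {Bracket} -> Housing = 1*3 = 3, Plate = 1*4 = 4.
Iteration 2: components of {Housing,Plate} -> Nut = 3*1 = 3, Spring = 3*4 = 12.
Iteration 3: components of {Nut,Spring} -> Gear = 3*3 = 9.
Iteration 4: no further components; recursion stops.
Total rows emitted: 6.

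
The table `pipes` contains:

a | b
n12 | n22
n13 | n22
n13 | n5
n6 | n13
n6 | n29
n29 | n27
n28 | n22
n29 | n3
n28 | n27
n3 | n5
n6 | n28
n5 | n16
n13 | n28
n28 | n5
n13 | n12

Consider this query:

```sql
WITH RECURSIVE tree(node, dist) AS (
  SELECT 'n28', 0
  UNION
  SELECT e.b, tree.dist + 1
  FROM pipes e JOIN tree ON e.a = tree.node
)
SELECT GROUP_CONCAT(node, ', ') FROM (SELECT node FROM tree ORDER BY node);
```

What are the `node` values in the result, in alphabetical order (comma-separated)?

n16, n22, n27, n28, n5

Base: (n28, dist=0).
Iteration 1: edges from {n28} -> (n22, dist=1), (n27, dist=1), (n5, dist=1).
Iteration 2: edges from {n22,n27,n5} -> (n16, dist=2).
Iteration 3: no outgoing edges from {n16}; recursion stops.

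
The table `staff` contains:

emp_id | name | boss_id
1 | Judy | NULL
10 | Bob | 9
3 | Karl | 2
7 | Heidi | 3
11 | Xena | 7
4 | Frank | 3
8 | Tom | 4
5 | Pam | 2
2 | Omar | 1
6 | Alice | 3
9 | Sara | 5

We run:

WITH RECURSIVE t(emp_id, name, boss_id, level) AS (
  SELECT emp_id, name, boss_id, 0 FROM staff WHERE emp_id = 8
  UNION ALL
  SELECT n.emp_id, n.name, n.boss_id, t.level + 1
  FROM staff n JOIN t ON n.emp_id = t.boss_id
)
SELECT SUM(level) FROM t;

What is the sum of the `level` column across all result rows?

10

Base: emp_id=8 (Tom), boss_id=4, level 0.
Iteration 1: join on emp_id=4 -> Frank (id 4, boss_id=3, level 1).
Iteration 2: join on emp_id=3 -> Karl (id 3, boss_id=2, level 2).
Iteration 3: join on emp_id=2 -> Omar (id 2, boss_id=1, level 3).
Iteration 4: join on emp_id=1 -> Judy (id 1, boss_id=NULL, level 4).
Iteration 5: boss_id is NULL; no match; recursion stops.
SUM(level) = 0 + 1 + 2 + 3 + 4 = 10.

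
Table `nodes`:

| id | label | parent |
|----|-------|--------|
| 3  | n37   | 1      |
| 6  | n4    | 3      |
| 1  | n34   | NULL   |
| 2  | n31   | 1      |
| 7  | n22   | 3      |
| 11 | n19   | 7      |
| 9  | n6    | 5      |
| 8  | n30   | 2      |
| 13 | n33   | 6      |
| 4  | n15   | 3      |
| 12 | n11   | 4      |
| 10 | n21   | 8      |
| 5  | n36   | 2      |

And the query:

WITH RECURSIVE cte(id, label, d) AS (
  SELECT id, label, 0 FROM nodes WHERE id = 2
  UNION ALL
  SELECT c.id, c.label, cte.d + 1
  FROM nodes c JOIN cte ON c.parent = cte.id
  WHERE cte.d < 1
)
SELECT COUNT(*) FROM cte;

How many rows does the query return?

3

Base: id=2 (n31) at d 0.
Iteration 1: rows with parent in {2} -> n36 (id 5, d 1), n30 (id 8, d 1).
Iteration 2: d < 1 fails for all current rows; recursion stops.
Total rows emitted: 3.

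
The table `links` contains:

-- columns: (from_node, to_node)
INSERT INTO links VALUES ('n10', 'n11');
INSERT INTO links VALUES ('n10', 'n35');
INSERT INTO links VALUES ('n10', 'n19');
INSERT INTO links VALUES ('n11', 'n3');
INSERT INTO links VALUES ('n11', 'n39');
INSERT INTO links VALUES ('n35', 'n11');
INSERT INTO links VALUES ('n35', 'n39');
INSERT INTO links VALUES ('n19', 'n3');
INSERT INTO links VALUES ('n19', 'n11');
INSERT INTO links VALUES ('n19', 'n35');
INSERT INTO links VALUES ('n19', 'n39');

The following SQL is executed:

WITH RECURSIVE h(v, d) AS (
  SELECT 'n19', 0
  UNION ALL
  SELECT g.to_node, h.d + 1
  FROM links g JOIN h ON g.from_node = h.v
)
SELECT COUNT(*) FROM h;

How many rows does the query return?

11

Base: (n19, d=0).
Iteration 1: edges from {n19} -> (n11, d=1), (n3, d=1), (n35, d=1), (n39, d=1).
Iteration 2: edges from {n11,n3,n35,n39} -> (n11, d=2), (n3, d=2), (n39, d=2) x2. [UNION ALL keeps all 4 new rows, including repeats]
Iteration 3: edges from {n11,n3,n39} -> (n3, d=3), (n39, d=3).
Iteration 4: no outgoing edges from {n3,n39}; recursion stops.
Total rows emitted: 11.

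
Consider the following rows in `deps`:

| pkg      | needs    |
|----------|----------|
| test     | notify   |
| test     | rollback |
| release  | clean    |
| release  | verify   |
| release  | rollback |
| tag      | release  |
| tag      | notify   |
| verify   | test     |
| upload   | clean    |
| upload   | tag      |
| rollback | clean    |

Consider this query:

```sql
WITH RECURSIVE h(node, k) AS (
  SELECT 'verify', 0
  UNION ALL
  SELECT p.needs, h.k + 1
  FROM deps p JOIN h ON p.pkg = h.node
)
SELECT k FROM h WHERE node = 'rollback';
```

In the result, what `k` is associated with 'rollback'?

2

Base: (verify, k=0).
Iteration 1: edges from {verify} -> (test, k=1).
Iteration 2: edges from {test} -> (notify, k=2), (rollback, k=2).
Iteration 3: edges from {notify,rollback} -> (clean, k=3).
Iteration 4: no outgoing edges from {clean}; recursion stops.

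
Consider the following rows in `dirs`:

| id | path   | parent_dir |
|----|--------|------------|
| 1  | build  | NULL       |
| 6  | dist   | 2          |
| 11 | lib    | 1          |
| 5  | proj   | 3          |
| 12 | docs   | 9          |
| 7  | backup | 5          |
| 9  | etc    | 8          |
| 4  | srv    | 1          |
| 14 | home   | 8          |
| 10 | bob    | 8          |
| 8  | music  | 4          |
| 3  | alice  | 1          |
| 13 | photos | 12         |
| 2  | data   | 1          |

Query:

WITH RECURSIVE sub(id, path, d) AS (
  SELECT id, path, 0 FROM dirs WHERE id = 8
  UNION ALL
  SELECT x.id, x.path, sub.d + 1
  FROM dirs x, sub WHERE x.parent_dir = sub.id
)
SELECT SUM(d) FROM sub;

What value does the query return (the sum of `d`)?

Base: id=8 (music) at d 0.
Iteration 1: rows with parent_dir in {8} -> etc (id 9, d 1), bob (id 10, d 1), home (id 14, d 1).
Iteration 2: rows with parent_dir in {9,10,14} -> docs (id 12, d 2).
Iteration 3: rows with parent_dir in {12} -> photos (id 13, d 3).
Iteration 4: no rows with parent_dir in {13}; recursion stops.
SUM(d) = 0 + 1 + 1 + 1 + 2 + 3 = 8.

8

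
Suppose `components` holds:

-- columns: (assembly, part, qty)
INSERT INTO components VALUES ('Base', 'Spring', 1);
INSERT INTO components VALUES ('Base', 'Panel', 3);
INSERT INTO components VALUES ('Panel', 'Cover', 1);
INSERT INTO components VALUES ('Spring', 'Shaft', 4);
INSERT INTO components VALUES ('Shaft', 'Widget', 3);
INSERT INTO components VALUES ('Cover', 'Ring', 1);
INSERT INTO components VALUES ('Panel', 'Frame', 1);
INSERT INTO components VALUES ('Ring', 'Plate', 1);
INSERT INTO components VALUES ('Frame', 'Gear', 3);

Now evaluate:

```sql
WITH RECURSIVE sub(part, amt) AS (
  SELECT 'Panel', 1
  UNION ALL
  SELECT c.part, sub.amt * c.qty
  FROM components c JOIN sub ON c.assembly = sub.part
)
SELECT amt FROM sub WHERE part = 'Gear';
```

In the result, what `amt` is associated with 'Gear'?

3

Base: (Panel, amt=1).
Iteration 1: components of {Panel} -> Cover = 1*1 = 1, Frame = 1*1 = 1.
Iteration 2: components of {Cover,Frame} -> Gear = 1*3 = 3, Ring = 1*1 = 1.
Iteration 3: components of {Gear,Ring} -> Plate = 1*1 = 1.
Iteration 4: no further components; recursion stops.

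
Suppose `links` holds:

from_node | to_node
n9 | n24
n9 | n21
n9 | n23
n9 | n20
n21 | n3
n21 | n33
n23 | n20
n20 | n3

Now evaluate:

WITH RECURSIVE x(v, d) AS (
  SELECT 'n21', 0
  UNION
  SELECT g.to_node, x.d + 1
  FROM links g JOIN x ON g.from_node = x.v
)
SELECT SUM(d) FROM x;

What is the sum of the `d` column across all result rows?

Base: (n21, d=0).
Iteration 1: edges from {n21} -> (n3, d=1), (n33, d=1).
Iteration 2: no outgoing edges from {n3,n33}; recursion stops.
SUM(d) = 0 + 1 + 1 = 2.

2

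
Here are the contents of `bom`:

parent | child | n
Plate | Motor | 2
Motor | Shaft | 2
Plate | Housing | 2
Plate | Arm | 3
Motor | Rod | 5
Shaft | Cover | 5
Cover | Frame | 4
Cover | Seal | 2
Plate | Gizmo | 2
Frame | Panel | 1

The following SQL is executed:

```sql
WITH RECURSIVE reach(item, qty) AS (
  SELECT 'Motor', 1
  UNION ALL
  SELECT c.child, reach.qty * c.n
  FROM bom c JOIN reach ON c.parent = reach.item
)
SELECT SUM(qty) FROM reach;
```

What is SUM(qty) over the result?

118

Base: (Motor, qty=1).
Iteration 1: components of {Motor} -> Rod = 1*5 = 5, Shaft = 1*2 = 2.
Iteration 2: components of {Rod,Shaft} -> Cover = 2*5 = 10.
Iteration 3: components of {Cover} -> Frame = 10*4 = 40, Seal = 10*2 = 20.
Iteration 4: components of {Frame,Seal} -> Panel = 40*1 = 40.
Iteration 5: no further components; recursion stops.
SUM(qty) = 1 + 2 + 5 + 10 + 40 + 20 + 40 = 118.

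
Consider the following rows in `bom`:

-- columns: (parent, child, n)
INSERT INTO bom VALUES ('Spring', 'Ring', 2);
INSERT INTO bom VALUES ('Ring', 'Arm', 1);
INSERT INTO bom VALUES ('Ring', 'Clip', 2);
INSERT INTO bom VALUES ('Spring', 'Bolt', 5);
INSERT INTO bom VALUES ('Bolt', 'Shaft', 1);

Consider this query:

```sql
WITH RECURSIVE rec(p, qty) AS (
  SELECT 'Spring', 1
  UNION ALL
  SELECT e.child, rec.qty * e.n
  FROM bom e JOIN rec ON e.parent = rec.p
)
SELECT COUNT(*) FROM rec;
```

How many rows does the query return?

Base: (Spring, qty=1).
Iteration 1: components of {Spring} -> Bolt = 1*5 = 5, Ring = 1*2 = 2.
Iteration 2: components of {Bolt,Ring} -> Arm = 2*1 = 2, Clip = 2*2 = 4, Shaft = 5*1 = 5.
Iteration 3: no further components; recursion stops.
Total rows emitted: 6.

6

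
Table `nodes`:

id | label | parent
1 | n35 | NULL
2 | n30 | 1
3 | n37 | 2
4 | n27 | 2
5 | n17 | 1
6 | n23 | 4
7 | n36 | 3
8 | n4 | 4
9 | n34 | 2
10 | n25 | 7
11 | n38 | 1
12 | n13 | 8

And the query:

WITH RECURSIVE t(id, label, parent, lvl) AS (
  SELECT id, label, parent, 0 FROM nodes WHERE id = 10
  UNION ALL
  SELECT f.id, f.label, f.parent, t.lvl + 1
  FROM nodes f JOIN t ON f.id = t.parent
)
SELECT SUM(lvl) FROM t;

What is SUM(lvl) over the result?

Base: id=10 (n25), parent=7, lvl 0.
Iteration 1: join on id=7 -> n36 (id 7, parent=3, lvl 1).
Iteration 2: join on id=3 -> n37 (id 3, parent=2, lvl 2).
Iteration 3: join on id=2 -> n30 (id 2, parent=1, lvl 3).
Iteration 4: join on id=1 -> n35 (id 1, parent=NULL, lvl 4).
Iteration 5: parent is NULL; no match; recursion stops.
SUM(lvl) = 0 + 1 + 2 + 3 + 4 = 10.

10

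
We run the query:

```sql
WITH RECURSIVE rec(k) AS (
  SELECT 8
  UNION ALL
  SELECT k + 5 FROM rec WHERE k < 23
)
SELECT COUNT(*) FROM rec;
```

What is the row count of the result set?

Base: k=8.
Iteration 1: 8 < 23 holds -> k = 8 + 5 = 13.
Iteration 2: 13 < 23 holds -> k = 13 + 5 = 18.
Iteration 3: 18 < 23 holds -> k = 18 + 5 = 23.
Iteration 4: 23 < 23 fails; recursion stops.
Total rows emitted: 4.

4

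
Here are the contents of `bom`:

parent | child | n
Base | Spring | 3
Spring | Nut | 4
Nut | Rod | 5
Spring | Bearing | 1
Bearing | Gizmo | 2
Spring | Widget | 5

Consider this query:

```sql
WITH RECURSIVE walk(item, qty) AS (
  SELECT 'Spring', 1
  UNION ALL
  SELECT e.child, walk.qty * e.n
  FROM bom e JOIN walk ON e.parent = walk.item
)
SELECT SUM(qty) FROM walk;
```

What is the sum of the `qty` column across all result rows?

33

Base: (Spring, qty=1).
Iteration 1: components of {Spring} -> Bearing = 1*1 = 1, Nut = 1*4 = 4, Widget = 1*5 = 5.
Iteration 2: components of {Bearing,Nut,Widget} -> Gizmo = 1*2 = 2, Rod = 4*5 = 20.
Iteration 3: no further components; recursion stops.
SUM(qty) = 1 + 4 + 1 + 5 + 20 + 2 = 33.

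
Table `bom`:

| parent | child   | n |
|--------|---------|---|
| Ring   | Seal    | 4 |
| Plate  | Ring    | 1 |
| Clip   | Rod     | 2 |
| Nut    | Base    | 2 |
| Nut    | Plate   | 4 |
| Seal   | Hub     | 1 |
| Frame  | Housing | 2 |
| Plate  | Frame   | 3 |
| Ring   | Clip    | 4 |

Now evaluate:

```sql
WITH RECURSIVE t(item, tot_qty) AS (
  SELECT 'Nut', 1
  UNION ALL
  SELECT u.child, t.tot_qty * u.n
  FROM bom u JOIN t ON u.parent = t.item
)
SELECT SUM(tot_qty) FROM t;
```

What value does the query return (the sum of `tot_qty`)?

127

Base: (Nut, tot_qty=1).
Iteration 1: components of {Nut} -> Base = 1*2 = 2, Plate = 1*4 = 4.
Iteration 2: components of {Base,Plate} -> Frame = 4*3 = 12, Ring = 4*1 = 4.
Iteration 3: components of {Frame,Ring} -> Clip = 4*4 = 16, Housing = 12*2 = 24, Seal = 4*4 = 16.
Iteration 4: components of {Clip,Housing,Seal} -> Hub = 16*1 = 16, Rod = 16*2 = 32.
Iteration 5: no further components; recursion stops.
SUM(tot_qty) = 1 + 4 + 2 + 4 + 12 + 16 + 16 + 24 + 32 + 16 = 127.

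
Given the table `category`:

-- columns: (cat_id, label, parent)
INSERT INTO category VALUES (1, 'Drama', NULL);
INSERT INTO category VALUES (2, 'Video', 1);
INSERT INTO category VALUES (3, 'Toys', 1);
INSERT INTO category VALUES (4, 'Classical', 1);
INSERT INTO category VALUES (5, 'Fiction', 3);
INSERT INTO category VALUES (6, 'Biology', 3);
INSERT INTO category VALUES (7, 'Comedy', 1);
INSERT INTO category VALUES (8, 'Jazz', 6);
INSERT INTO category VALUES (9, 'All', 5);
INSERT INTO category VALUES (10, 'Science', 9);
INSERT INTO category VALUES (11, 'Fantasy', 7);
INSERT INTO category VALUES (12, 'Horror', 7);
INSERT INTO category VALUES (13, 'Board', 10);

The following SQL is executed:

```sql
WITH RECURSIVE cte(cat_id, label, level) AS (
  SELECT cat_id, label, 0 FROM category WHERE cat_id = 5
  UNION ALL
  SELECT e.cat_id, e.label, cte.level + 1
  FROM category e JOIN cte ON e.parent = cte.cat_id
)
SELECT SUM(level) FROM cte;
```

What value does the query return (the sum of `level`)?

6

Base: cat_id=5 (Fiction) at level 0.
Iteration 1: rows with parent in {5} -> All (id 9, level 1).
Iteration 2: rows with parent in {9} -> Science (id 10, level 2).
Iteration 3: rows with parent in {10} -> Board (id 13, level 3).
Iteration 4: no rows with parent in {13}; recursion stops.
SUM(level) = 0 + 1 + 2 + 3 = 6.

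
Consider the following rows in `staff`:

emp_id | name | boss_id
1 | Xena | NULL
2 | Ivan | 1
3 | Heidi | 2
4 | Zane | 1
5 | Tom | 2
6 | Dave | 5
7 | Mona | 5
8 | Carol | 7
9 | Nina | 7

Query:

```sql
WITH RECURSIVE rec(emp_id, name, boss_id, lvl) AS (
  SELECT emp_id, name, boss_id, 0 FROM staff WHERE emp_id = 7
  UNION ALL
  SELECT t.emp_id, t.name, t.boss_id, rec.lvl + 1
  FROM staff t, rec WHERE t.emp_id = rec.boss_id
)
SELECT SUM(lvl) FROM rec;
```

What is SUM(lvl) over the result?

Base: emp_id=7 (Mona), boss_id=5, lvl 0.
Iteration 1: join on emp_id=5 -> Tom (id 5, boss_id=2, lvl 1).
Iteration 2: join on emp_id=2 -> Ivan (id 2, boss_id=1, lvl 2).
Iteration 3: join on emp_id=1 -> Xena (id 1, boss_id=NULL, lvl 3).
Iteration 4: boss_id is NULL; no match; recursion stops.
SUM(lvl) = 0 + 1 + 2 + 3 = 6.

6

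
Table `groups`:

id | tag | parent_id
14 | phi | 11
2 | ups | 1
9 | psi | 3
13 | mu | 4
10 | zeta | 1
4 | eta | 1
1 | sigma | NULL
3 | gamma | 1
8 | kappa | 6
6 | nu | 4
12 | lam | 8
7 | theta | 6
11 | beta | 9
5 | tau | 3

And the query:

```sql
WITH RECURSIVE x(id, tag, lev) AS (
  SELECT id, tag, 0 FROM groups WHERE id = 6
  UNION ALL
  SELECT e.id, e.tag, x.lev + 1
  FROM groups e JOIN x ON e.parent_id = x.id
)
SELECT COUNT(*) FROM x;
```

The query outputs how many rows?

4

Base: id=6 (nu) at lev 0.
Iteration 1: rows with parent_id in {6} -> theta (id 7, lev 1), kappa (id 8, lev 1).
Iteration 2: rows with parent_id in {7,8} -> lam (id 12, lev 2).
Iteration 3: no rows with parent_id in {12}; recursion stops.
Total rows emitted: 4.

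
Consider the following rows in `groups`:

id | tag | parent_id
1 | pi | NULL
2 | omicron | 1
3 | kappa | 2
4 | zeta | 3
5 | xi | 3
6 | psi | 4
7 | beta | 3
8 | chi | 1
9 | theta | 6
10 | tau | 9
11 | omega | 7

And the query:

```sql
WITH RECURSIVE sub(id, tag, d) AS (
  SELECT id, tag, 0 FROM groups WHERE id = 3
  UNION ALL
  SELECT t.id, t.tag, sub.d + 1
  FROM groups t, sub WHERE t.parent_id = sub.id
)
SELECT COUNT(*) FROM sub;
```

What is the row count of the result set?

8

Base: id=3 (kappa) at d 0.
Iteration 1: rows with parent_id in {3} -> zeta (id 4, d 1), xi (id 5, d 1), beta (id 7, d 1).
Iteration 2: rows with parent_id in {4,5,7} -> psi (id 6, d 2), omega (id 11, d 2).
Iteration 3: rows with parent_id in {6,11} -> theta (id 9, d 3).
Iteration 4: rows with parent_id in {9} -> tau (id 10, d 4).
Iteration 5: no rows with parent_id in {10}; recursion stops.
Total rows emitted: 8.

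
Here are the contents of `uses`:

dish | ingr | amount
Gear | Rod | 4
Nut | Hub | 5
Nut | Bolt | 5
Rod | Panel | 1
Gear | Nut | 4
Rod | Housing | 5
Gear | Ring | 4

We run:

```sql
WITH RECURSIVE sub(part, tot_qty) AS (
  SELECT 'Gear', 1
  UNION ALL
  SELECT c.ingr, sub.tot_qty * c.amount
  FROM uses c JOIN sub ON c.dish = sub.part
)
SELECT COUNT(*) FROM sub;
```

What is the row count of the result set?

Base: (Gear, tot_qty=1).
Iteration 1: components of {Gear} -> Nut = 1*4 = 4, Ring = 1*4 = 4, Rod = 1*4 = 4.
Iteration 2: components of {Nut,Ring,Rod} -> Bolt = 4*5 = 20, Housing = 4*5 = 20, Hub = 4*5 = 20, Panel = 4*1 = 4.
Iteration 3: no further components; recursion stops.
Total rows emitted: 8.

8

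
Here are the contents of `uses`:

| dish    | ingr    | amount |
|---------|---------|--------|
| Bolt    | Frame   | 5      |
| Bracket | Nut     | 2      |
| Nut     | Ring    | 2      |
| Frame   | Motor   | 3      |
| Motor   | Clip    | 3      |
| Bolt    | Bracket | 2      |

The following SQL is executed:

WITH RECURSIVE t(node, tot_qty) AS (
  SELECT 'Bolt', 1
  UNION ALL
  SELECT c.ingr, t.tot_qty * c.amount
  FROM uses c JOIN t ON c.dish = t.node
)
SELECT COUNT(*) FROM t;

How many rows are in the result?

Base: (Bolt, tot_qty=1).
Iteration 1: components of {Bolt} -> Bracket = 1*2 = 2, Frame = 1*5 = 5.
Iteration 2: components of {Bracket,Frame} -> Motor = 5*3 = 15, Nut = 2*2 = 4.
Iteration 3: components of {Motor,Nut} -> Clip = 15*3 = 45, Ring = 4*2 = 8.
Iteration 4: no further components; recursion stops.
Total rows emitted: 7.

7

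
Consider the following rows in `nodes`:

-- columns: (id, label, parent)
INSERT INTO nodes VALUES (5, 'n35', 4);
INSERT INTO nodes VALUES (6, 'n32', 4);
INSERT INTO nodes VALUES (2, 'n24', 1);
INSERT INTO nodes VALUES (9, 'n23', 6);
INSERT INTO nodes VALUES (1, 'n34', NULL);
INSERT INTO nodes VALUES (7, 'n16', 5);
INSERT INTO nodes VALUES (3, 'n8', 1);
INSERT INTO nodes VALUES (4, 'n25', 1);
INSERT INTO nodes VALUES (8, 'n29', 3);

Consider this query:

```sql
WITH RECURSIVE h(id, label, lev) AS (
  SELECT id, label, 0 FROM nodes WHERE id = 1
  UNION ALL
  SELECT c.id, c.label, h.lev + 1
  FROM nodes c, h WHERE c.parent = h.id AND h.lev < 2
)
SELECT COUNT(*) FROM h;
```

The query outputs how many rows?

7

Base: id=1 (n34) at lev 0.
Iteration 1: rows with parent in {1} -> n24 (id 2, lev 1), n8 (id 3, lev 1), n25 (id 4, lev 1).
Iteration 2: rows with parent in {2,3,4} -> n35 (id 5, lev 2), n32 (id 6, lev 2), n29 (id 8, lev 2).
Iteration 3: lev < 2 fails for all current rows; recursion stops.
Total rows emitted: 7.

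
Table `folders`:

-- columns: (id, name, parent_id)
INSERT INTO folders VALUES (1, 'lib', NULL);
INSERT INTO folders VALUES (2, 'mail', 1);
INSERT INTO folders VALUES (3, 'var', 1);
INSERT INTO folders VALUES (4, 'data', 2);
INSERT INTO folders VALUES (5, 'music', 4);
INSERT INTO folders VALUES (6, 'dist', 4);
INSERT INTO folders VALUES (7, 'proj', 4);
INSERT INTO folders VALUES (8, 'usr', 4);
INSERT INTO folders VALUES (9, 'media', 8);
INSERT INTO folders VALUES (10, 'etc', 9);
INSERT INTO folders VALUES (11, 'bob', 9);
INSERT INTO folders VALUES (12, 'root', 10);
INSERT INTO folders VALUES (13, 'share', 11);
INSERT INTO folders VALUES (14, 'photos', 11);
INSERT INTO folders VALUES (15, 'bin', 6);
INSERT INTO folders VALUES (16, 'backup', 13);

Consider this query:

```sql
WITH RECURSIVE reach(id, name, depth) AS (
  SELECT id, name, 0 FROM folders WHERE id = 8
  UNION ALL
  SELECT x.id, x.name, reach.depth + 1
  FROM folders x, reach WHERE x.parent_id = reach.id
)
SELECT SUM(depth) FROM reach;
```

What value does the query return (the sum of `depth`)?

Base: id=8 (usr) at depth 0.
Iteration 1: rows with parent_id in {8} -> media (id 9, depth 1).
Iteration 2: rows with parent_id in {9} -> etc (id 10, depth 2), bob (id 11, depth 2).
Iteration 3: rows with parent_id in {10,11} -> root (id 12, depth 3), share (id 13, depth 3), photos (id 14, depth 3).
Iteration 4: rows with parent_id in {12,13,14} -> backup (id 16, depth 4).
Iteration 5: no rows with parent_id in {16}; recursion stops.
SUM(depth) = 0 + 1 + 2 + 2 + 3 + 3 + 3 + 4 = 18.

18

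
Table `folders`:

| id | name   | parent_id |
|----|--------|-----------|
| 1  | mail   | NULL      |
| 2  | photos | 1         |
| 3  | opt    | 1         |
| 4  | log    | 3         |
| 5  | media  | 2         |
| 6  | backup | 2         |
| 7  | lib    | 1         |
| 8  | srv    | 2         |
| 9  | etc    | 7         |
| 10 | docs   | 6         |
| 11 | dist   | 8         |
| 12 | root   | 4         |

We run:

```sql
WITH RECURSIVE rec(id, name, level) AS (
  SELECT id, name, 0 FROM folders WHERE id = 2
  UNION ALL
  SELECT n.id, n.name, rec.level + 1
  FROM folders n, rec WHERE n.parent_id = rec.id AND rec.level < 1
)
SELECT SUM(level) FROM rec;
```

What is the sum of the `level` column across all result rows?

3

Base: id=2 (photos) at level 0.
Iteration 1: rows with parent_id in {2} -> media (id 5, level 1), backup (id 6, level 1), srv (id 8, level 1).
Iteration 2: level < 1 fails for all current rows; recursion stops.
SUM(level) = 0 + 1 + 1 + 1 = 3.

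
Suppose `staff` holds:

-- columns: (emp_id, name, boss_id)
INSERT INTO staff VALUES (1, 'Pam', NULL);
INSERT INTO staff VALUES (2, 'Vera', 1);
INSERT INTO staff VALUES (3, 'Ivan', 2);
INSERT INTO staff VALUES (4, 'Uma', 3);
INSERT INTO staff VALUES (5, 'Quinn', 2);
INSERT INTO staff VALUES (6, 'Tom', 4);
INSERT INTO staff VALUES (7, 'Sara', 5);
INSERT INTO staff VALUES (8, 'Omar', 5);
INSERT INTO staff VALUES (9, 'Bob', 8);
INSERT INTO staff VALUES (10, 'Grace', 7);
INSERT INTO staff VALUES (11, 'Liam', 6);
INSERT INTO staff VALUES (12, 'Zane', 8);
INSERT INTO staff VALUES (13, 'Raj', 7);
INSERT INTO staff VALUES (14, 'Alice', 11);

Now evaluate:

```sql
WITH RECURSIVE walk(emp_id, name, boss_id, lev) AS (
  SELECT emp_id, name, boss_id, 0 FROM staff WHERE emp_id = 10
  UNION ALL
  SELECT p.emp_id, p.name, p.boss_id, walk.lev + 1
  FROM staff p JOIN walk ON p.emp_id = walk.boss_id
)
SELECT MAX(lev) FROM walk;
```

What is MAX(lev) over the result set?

4

Base: emp_id=10 (Grace), boss_id=7, lev 0.
Iteration 1: join on emp_id=7 -> Sara (id 7, boss_id=5, lev 1).
Iteration 2: join on emp_id=5 -> Quinn (id 5, boss_id=2, lev 2).
Iteration 3: join on emp_id=2 -> Vera (id 2, boss_id=1, lev 3).
Iteration 4: join on emp_id=1 -> Pam (id 1, boss_id=NULL, lev 4).
Iteration 5: boss_id is NULL; no match; recursion stops.
lev values: 0, 1, 2, 3, 4; the maximum is 4.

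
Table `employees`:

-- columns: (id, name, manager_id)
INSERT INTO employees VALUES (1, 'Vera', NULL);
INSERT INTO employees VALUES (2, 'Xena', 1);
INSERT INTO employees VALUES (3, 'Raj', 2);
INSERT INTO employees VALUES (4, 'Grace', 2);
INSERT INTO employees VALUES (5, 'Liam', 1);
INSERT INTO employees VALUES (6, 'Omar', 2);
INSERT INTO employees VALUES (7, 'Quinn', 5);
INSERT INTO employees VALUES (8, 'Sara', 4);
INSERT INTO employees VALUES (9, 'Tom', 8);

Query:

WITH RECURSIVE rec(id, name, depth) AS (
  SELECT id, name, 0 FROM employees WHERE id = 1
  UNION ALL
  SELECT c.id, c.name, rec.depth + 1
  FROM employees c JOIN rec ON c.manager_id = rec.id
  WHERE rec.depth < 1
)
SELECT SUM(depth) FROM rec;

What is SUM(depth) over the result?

Base: id=1 (Vera) at depth 0.
Iteration 1: rows with manager_id in {1} -> Xena (id 2, depth 1), Liam (id 5, depth 1).
Iteration 2: depth < 1 fails for all current rows; recursion stops.
SUM(depth) = 0 + 1 + 1 = 2.

2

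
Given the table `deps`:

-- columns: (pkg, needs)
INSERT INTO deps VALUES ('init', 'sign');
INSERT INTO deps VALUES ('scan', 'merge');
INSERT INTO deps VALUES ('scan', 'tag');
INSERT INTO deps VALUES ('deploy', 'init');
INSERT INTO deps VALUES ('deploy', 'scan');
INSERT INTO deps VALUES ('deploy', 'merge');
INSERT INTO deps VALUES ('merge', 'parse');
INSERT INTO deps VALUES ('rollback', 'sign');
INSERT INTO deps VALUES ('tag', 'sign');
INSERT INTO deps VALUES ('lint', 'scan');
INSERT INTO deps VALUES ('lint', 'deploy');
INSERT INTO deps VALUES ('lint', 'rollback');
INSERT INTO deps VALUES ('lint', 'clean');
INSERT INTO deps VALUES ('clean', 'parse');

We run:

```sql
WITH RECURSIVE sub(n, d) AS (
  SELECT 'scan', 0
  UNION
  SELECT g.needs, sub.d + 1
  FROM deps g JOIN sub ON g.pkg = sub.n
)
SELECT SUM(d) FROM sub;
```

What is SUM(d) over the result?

6

Base: (scan, d=0).
Iteration 1: edges from {scan} -> (merge, d=1), (tag, d=1).
Iteration 2: edges from {merge,tag} -> (parse, d=2), (sign, d=2).
Iteration 3: no outgoing edges from {parse,sign}; recursion stops.
SUM(d) = 0 + 1 + 1 + 2 + 2 = 6.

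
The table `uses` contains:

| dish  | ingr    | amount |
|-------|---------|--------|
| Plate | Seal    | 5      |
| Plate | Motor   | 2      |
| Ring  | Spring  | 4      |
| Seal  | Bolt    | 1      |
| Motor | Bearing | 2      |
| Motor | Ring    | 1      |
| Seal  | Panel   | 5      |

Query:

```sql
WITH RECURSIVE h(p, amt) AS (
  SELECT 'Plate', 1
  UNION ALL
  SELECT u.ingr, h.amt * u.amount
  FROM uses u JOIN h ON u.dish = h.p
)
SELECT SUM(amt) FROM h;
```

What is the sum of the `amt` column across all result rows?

52

Base: (Plate, amt=1).
Iteration 1: components of {Plate} -> Motor = 1*2 = 2, Seal = 1*5 = 5.
Iteration 2: components of {Motor,Seal} -> Bearing = 2*2 = 4, Bolt = 5*1 = 5, Panel = 5*5 = 25, Ring = 2*1 = 2.
Iteration 3: components of {Bearing,Bolt,Panel,Ring} -> Spring = 2*4 = 8.
Iteration 4: no further components; recursion stops.
SUM(amt) = 1 + 2 + 5 + 2 + 4 + 25 + 5 + 8 = 52.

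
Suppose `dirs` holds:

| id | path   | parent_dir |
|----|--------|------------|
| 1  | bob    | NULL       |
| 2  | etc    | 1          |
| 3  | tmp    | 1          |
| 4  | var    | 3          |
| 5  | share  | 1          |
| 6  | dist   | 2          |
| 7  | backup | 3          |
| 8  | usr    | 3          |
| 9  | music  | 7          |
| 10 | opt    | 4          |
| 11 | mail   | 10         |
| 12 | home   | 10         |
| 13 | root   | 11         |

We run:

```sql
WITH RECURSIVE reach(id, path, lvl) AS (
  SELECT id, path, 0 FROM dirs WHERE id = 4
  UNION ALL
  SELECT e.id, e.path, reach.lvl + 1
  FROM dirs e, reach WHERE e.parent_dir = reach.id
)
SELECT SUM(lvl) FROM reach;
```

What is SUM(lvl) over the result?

Base: id=4 (var) at lvl 0.
Iteration 1: rows with parent_dir in {4} -> opt (id 10, lvl 1).
Iteration 2: rows with parent_dir in {10} -> mail (id 11, lvl 2), home (id 12, lvl 2).
Iteration 3: rows with parent_dir in {11,12} -> root (id 13, lvl 3).
Iteration 4: no rows with parent_dir in {13}; recursion stops.
SUM(lvl) = 0 + 1 + 2 + 2 + 3 = 8.

8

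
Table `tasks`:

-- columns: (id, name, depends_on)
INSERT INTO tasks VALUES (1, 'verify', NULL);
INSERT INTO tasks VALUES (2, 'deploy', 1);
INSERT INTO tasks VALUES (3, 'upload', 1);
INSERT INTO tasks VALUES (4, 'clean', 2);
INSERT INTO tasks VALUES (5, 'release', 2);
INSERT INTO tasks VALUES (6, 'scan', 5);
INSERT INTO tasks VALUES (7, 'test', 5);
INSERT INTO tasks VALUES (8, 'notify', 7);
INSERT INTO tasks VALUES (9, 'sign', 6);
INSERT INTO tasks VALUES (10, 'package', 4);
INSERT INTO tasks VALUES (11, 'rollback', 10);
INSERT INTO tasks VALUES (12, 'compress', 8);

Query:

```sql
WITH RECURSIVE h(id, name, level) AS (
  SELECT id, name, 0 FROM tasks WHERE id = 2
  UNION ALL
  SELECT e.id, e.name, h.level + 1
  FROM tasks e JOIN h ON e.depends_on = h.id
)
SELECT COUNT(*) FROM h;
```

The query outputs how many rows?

10

Base: id=2 (deploy) at level 0.
Iteration 1: rows with depends_on in {2} -> clean (id 4, level 1), release (id 5, level 1).
Iteration 2: rows with depends_on in {4,5} -> scan (id 6, level 2), test (id 7, level 2), package (id 10, level 2).
Iteration 3: rows with depends_on in {6,7,10} -> notify (id 8, level 3), sign (id 9, level 3), rollback (id 11, level 3).
Iteration 4: rows with depends_on in {8,9,11} -> compress (id 12, level 4).
Iteration 5: no rows with depends_on in {12}; recursion stops.
Total rows emitted: 10.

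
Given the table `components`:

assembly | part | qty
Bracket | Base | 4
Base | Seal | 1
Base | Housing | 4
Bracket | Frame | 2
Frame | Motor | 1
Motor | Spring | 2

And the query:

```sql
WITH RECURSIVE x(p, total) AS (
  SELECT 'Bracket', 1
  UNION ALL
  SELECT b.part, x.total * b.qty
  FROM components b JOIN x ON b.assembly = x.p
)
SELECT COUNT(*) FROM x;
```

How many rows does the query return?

Base: (Bracket, total=1).
Iteration 1: components of {Bracket} -> Base = 1*4 = 4, Frame = 1*2 = 2.
Iteration 2: components of {Base,Frame} -> Housing = 4*4 = 16, Motor = 2*1 = 2, Seal = 4*1 = 4.
Iteration 3: components of {Housing,Motor,Seal} -> Spring = 2*2 = 4.
Iteration 4: no further components; recursion stops.
Total rows emitted: 7.

7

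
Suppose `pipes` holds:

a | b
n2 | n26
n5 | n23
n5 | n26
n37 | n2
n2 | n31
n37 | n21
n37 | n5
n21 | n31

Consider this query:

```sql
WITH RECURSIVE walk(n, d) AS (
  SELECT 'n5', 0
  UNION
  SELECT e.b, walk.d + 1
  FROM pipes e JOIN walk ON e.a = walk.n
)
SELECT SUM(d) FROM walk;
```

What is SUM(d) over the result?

Base: (n5, d=0).
Iteration 1: edges from {n5} -> (n23, d=1), (n26, d=1).
Iteration 2: no outgoing edges from {n23,n26}; recursion stops.
SUM(d) = 0 + 1 + 1 = 2.

2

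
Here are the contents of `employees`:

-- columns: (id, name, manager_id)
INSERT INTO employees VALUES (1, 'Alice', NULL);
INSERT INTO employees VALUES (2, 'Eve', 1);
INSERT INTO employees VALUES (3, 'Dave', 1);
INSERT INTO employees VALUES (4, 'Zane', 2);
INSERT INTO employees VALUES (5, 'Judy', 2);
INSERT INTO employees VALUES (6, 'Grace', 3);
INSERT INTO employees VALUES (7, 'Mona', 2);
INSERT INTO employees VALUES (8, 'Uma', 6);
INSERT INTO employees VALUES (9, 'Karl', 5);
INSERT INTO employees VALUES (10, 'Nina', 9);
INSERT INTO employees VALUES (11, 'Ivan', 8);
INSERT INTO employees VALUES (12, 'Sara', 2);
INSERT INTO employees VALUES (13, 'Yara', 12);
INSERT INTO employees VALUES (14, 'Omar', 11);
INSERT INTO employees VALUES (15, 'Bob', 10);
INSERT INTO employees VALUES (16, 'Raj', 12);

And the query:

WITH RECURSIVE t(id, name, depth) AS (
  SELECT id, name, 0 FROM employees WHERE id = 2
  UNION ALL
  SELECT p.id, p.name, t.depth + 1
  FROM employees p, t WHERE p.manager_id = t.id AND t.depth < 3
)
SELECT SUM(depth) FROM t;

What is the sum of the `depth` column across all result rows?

Base: id=2 (Eve) at depth 0.
Iteration 1: rows with manager_id in {2} -> Zane (id 4, depth 1), Judy (id 5, depth 1), Mona (id 7, depth 1), Sara (id 12, depth 1).
Iteration 2: rows with manager_id in {4,5,7,12} -> Karl (id 9, depth 2), Yara (id 13, depth 2), Raj (id 16, depth 2).
Iteration 3: rows with manager_id in {9,13,16} -> Nina (id 10, depth 3).
Iteration 4: depth < 3 fails for all current rows; recursion stops.
SUM(depth) = 0 + 1 + 1 + 1 + 1 + 2 + 2 + 2 + 3 = 13.

13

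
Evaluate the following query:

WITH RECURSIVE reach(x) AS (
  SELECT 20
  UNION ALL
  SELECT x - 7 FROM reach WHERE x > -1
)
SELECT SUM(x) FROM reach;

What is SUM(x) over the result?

38

Base: x=20.
Iteration 1: 20 > -1 holds -> x = 20 - 7 = 13.
Iteration 2: 13 > -1 holds -> x = 13 - 7 = 6.
Iteration 3: 6 > -1 holds -> x = 6 - 7 = -1.
Iteration 4: -1 > -1 fails; recursion stops.
SUM(x) = 20 + 13 + 6 + -1 = 38.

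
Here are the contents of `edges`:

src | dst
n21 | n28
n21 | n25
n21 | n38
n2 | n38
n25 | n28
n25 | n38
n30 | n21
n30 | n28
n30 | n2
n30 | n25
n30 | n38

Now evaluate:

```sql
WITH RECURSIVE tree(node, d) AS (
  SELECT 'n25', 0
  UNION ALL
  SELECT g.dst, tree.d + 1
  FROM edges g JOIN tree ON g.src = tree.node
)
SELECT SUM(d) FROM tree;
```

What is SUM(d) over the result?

Base: (n25, d=0).
Iteration 1: edges from {n25} -> (n28, d=1), (n38, d=1).
Iteration 2: no outgoing edges from {n28,n38}; recursion stops.
SUM(d) = 0 + 1 + 1 = 2.

2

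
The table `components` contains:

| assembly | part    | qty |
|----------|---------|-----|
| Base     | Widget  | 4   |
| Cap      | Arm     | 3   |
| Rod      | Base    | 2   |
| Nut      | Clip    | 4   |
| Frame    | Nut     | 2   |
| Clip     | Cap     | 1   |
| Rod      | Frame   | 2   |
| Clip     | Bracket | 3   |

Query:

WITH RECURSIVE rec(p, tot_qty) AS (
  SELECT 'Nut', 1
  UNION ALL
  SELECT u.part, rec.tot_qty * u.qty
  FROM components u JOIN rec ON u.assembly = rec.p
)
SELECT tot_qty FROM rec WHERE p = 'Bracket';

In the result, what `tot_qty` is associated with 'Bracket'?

12

Base: (Nut, tot_qty=1).
Iteration 1: components of {Nut} -> Clip = 1*4 = 4.
Iteration 2: components of {Clip} -> Bracket = 4*3 = 12, Cap = 4*1 = 4.
Iteration 3: components of {Bracket,Cap} -> Arm = 4*3 = 12.
Iteration 4: no further components; recursion stops.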